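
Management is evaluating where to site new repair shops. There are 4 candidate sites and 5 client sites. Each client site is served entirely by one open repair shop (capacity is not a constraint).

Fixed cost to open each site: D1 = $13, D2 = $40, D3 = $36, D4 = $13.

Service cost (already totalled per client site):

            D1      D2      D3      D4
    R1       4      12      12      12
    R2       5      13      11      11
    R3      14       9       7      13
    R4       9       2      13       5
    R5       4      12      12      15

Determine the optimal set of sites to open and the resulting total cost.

Open D1 only; minimum total cost 49.

For any fixed open set, each client site goes to its cheapest open site; total = fixed + service.
{D1}: R1→D1 4, R2→D1 5, R3→D1 14, R4→D1 9, R5→D1 4. Service 36; fixed 13; total 49.
{D1, D4}: service 31 + fixed 26 = 57
{D4}: service 56 + fixed 13 = 69
{D1, D2, D3, D4}: R1→D1 4, R2→D1 5, R3→D3 7, R4→D2 2, R5→D1 4. Service 22; fixed 102; total 124.
(All 15 nonempty subsets were checked; D1 only is lowest.)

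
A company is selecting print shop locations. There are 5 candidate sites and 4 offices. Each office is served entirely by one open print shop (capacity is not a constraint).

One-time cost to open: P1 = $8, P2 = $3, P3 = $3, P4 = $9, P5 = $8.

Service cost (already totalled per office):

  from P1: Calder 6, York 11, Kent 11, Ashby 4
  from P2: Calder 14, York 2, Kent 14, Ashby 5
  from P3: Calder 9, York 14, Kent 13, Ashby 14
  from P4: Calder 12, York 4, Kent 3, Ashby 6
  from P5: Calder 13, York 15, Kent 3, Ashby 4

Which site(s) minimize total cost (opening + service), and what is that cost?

Open P2, P3 and P5; minimum total cost 32.

For any fixed open set, each office goes to its cheapest open site; total = fixed + service.
{P2, P3, P5}: Calder→P3 9, York→P2 2, Kent→P5 3, Ashby→P5 4. Service 18; fixed 14; total 32.
{P2, P5}: Calder→P5 13, York→P2 2, Kent→P5 3, Ashby→P5 4. Service 22; fixed 11; total 33.
{P1, P2}: service 23 + fixed 11 = 34
{P1, P2, P3, P4, P5}: service 15 + fixed 31 = 46
No other subset beats 32.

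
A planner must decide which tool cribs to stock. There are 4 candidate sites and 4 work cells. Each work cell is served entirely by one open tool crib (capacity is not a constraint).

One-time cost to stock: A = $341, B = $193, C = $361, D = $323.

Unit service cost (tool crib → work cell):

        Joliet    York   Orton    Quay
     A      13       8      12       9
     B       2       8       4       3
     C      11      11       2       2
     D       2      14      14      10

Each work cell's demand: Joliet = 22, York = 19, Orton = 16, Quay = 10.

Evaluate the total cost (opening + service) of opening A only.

Total cost: 1061

Each work cell is assigned to its cheapest site among the open ones.
{A}: Joliet→A 13·22=286, York→A 8·19=152, Orton→A 12·16=192, Quay→A 9·10=90. Service 720; fixed 341; total 1061.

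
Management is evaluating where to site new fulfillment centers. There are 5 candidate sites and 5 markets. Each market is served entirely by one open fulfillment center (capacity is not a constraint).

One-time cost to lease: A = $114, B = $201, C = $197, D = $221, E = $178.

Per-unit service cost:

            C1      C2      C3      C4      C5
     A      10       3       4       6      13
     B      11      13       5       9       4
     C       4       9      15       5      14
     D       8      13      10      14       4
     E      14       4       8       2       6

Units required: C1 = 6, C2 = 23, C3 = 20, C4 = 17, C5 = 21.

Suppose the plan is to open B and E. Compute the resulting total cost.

Total cost: 755

Each market is assigned to its cheapest site among the open ones.
{B, E}: C1→B 11·6=66, C2→E 4·23=92, C3→B 5·20=100, C4→E 2·17=34, C5→B 4·21=84. Service 376; fixed 379; total 755.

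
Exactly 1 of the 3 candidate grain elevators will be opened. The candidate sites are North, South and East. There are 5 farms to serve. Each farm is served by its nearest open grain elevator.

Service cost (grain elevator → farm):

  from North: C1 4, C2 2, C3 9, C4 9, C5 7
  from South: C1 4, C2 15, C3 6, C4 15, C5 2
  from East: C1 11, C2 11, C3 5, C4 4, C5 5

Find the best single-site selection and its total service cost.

Choose North only; total service cost 31.

With exactly 1 open, each farm uses its cheapest among the chosen.
{North}: C1→North 4, C2→North 2, C3→North 9, C4→North 9, C5→North 7. Service cost 31.
{East}: service cost 36
{South}: service cost 42
Among all 3 size-1 choices, {North} is lowest.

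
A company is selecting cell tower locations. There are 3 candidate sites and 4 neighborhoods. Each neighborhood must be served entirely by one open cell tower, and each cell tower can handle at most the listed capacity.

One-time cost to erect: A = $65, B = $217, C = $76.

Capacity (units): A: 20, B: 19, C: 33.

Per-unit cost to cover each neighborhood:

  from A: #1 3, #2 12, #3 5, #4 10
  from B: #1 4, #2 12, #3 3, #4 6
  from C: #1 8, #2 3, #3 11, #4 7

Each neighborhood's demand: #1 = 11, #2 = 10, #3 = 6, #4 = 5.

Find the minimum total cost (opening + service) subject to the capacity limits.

Minimum total cost: 269

Open {A, C}: #1→A 3·11=33, #2→C 3·10=30, #3→A 5·6=30, #4→C 7·5=35.
Loads: A carries 17/20, C carries 15/33. Service 128; fixed 141; total 269.
Next best feasible plan costs 295.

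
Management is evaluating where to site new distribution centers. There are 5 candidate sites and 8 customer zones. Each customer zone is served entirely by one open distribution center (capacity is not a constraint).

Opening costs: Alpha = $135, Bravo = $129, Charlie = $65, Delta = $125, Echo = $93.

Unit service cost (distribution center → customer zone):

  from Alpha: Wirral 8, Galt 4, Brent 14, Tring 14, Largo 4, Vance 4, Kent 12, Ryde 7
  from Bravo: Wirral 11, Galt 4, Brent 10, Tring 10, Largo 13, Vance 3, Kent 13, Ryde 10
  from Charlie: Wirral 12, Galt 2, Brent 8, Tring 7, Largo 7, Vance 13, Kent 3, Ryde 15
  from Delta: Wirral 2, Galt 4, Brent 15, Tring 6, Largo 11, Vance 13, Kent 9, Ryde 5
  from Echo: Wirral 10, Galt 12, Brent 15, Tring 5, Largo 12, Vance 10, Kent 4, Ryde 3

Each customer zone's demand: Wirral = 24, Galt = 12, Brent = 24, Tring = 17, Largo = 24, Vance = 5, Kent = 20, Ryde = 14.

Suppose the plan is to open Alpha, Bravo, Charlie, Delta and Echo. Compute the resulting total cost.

Each customer zone is assigned to its cheapest site among the open ones.
{Alpha, Bravo, Charlie, Delta, Echo}: Wirral→Delta 2·24=48, Galt→Charlie 2·12=24, Brent→Charlie 8·24=192, Tring→Echo 5·17=85, Largo→Alpha 4·24=96, Vance→Bravo 3·5=15, Kent→Charlie 3·20=60, Ryde→Echo 3·14=42. Service 562; fixed 547; total 1109.

Total cost: 1109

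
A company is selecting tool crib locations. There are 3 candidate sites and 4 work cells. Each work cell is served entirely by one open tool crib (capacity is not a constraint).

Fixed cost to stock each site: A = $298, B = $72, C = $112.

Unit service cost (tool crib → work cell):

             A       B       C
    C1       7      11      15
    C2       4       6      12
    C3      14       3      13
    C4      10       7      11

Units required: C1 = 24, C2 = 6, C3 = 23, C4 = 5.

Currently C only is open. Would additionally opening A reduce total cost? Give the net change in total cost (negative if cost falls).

No — net change +53 (cost rises by 53).

Current service cost with {C}: 786.
Adding A: each work cell re-picks its cheapest; new service cost 541, saving 245.
Extra fixed cost: 298. Net change = 298 − 245 = 53.
(Totals: 898 → 951.)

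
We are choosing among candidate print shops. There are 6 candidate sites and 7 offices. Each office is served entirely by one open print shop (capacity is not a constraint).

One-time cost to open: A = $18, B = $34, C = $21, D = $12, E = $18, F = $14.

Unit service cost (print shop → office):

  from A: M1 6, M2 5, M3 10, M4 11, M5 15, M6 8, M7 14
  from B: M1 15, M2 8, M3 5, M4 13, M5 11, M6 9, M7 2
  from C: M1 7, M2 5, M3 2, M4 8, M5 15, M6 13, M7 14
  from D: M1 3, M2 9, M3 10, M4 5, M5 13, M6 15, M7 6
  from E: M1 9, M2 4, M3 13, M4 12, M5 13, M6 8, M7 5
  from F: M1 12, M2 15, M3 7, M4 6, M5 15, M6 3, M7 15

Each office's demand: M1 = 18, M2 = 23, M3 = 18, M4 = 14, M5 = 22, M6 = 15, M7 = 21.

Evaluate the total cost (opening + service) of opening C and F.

Each office is assigned to its cheapest site among the open ones.
{C, F}: M1→C 7·18=126, M2→C 5·23=115, M3→C 2·18=36, M4→F 6·14=84, M5→C 15·22=330, M6→F 3·15=45, M7→C 14·21=294. Service 1030; fixed 35; total 1065.

Total cost: 1065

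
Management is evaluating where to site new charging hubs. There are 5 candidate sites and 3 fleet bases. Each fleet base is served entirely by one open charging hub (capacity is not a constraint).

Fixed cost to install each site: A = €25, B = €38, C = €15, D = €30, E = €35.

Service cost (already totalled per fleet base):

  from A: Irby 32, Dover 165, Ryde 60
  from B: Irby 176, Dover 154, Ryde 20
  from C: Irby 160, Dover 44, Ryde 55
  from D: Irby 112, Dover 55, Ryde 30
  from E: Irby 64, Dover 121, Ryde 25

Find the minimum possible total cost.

Minimum total cost: 171

For any fixed open set, each fleet base goes to its cheapest open site; total = fixed + service.
{A, C}: Irby→A 32, Dover→C 44, Ryde→C 55. Service 131; fixed 40; total 171.
{A, D}: service 117 + fixed 55 = 172
{A, B, C}: service 96 + fixed 78 = 174
{A, B, C, D, E}: Irby→A 32, Dover→C 44, Ryde→B 20. Service 96; fixed 143; total 239.
No other subset beats 171.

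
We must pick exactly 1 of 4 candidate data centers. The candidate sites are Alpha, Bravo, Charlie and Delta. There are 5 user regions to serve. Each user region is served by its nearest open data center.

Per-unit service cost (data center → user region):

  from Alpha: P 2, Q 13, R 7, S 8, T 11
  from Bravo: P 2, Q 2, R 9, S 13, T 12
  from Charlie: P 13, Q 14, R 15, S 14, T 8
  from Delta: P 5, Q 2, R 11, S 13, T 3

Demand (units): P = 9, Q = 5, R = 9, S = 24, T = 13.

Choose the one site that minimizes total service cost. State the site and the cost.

With exactly 1 open, each user region uses its cheapest among the chosen.
{Alpha}: P→Alpha 2·9=18, Q→Alpha 13·5=65, R→Alpha 7·9=63, S→Alpha 8·24=192, T→Alpha 11·13=143. Service cost 481.
{Delta}: service cost 505
{Bravo}: service cost 577
Among all 4 size-1 choices, {Alpha} is lowest.

Choose Alpha only; total service cost 481.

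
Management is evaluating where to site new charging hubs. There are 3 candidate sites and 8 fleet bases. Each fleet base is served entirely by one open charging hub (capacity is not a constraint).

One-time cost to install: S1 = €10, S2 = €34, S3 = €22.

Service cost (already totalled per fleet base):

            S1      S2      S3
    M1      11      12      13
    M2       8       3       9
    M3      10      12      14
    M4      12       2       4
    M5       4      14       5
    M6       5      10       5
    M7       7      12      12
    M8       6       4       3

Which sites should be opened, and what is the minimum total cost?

For any fixed open set, each fleet base goes to its cheapest open site; total = fixed + service.
{S1}: M1→S1 11, M2→S1 8, M3→S1 10, M4→S1 12, M5→S1 4, M6→S1 5, M7→S1 7, M8→S1 6. Service 63; fixed 10; total 73.
{S1, S3}: service 52 + fixed 32 = 84
{S3}: M1→S3 13, M2→S3 9, M3→S3 14, M4→S3 4, M5→S3 5, M6→S3 5, M7→S3 12, M8→S3 3. Service 65; fixed 22; total 87.
{S1, S2, S3}: M1→S1 11, M2→S2 3, M3→S1 10, M4→S2 2, M5→S1 4, M6→S1 5, M7→S1 7, M8→S3 3. Service 45; fixed 66; total 111.
No other subset beats 73.

Open S1 only; minimum total cost 73.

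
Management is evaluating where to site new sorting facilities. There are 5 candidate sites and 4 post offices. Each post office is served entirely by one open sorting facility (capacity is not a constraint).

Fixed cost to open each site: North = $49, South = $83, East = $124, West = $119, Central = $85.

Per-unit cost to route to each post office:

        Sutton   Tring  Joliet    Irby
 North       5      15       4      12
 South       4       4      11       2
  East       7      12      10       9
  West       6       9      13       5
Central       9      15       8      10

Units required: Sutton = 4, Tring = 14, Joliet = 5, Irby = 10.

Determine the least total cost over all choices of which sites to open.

For any fixed open set, each post office goes to its cheapest open site; total = fixed + service.
{South}: Sutton→South 4·4=16, Tring→South 4·14=56, Joliet→South 11·5=55, Irby→South 2·10=20. Service 147; fixed 83; total 230.
{North, South}: Sutton→South 4·4=16, Tring→South 4·14=56, Joliet→North 4·5=20, Irby→South 2·10=20. Service 112; fixed 132; total 244.
{South, Central}: service 132 + fixed 168 = 300
{North, South, East, West, Central}: service 112 + fixed 460 = 572
No other subset beats 230.

Minimum total cost: 230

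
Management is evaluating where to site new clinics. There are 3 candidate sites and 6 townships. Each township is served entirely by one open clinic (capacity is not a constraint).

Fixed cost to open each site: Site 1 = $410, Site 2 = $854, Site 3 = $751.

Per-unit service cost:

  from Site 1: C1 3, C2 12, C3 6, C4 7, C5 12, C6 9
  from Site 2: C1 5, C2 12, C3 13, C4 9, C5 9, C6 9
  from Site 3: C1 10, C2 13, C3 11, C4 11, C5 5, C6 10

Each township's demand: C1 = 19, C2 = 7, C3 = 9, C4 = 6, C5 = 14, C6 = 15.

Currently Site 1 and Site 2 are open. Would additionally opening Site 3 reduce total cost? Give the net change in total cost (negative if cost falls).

Current service cost with {Site 1, Site 2}: 498.
Adding Site 3: each township re-picks its cheapest; new service cost 442, saving 56.
Extra fixed cost: 751. Net change = 751 − 56 = 695.
(Totals: 1762 → 2457.)

No — net change +695 (cost rises by 695).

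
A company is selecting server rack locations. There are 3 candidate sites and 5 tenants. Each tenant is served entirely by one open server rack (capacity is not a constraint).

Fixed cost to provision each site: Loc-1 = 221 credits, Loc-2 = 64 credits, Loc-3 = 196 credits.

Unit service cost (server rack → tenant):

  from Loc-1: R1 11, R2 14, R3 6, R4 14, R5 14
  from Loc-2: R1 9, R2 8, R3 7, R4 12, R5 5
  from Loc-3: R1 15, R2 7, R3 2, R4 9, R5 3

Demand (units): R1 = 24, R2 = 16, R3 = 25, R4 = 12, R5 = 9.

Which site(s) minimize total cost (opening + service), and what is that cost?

For any fixed open set, each tenant goes to its cheapest open site; total = fixed + service.
{Loc-2}: R1→Loc-2 9·24=216, R2→Loc-2 8·16=128, R3→Loc-2 7·25=175, R4→Loc-2 12·12=144, R5→Loc-2 5·9=45. Service 708; fixed 64; total 772.
{Loc-2, Loc-3}: service 513 + fixed 260 = 773
{Loc-3}: R1→Loc-3 15·24=360, R2→Loc-3 7·16=112, R3→Loc-3 2·25=50, R4→Loc-3 9·12=108, R5→Loc-3 3·9=27. Service 657; fixed 196; total 853.
{Loc-1, Loc-2, Loc-3}: R1→Loc-2 9·24=216, R2→Loc-3 7·16=112, R3→Loc-3 2·25=50, R4→Loc-3 9·12=108, R5→Loc-3 3·9=27. Service 513; fixed 481; total 994.
(All 7 nonempty subsets were checked; Loc-2 only is lowest.)

Open Loc-2 only; minimum total cost 772.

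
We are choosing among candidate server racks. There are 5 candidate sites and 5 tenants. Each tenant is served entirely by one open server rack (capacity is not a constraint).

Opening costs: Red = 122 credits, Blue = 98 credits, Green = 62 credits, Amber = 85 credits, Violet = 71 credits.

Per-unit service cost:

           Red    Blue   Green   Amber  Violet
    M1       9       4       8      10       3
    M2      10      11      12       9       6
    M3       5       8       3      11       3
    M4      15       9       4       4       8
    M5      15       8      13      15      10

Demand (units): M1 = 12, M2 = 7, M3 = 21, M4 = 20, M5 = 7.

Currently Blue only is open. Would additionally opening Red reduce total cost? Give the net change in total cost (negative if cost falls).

No — net change +52 (cost rises by 52).

Current service cost with {Blue}: 529.
Adding Red: each tenant re-picks its cheapest; new service cost 459, saving 70.
Extra fixed cost: 122. Net change = 122 − 70 = 52.
(Totals: 627 → 679.)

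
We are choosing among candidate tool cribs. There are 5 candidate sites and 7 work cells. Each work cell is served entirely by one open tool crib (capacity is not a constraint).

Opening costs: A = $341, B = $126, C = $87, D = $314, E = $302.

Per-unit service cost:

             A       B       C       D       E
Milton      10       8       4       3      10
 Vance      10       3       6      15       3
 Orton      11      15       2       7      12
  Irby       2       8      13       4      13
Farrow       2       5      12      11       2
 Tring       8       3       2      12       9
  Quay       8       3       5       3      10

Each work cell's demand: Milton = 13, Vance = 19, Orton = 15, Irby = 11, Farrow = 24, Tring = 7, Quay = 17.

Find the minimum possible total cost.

For any fixed open set, each work cell goes to its cheapest open site; total = fixed + service.
{B, C}: Milton→C 4·13=52, Vance→B 3·19=57, Orton→C 2·15=30, Irby→B 8·11=88, Farrow→B 5·24=120, Tring→C 2·7=14, Quay→B 3·17=51. Service 412; fixed 213; total 625.
{B}: service 666 + fixed 126 = 792
{A, C}: service 365 + fixed 428 = 793
{A, B, C, D, E}: service 261 + fixed 1170 = 1431
No other subset beats 625.

Minimum total cost: 625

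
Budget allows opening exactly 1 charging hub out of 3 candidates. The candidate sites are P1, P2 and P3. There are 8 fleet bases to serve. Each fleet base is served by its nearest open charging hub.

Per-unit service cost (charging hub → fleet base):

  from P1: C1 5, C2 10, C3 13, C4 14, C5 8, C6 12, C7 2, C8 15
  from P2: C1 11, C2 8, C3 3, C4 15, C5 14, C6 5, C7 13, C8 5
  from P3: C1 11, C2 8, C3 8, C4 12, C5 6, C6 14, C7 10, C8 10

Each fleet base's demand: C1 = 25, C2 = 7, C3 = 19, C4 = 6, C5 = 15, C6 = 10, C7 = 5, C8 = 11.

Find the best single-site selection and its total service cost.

With exactly 1 open, each fleet base uses its cheapest among the chosen.
{P2}: C1→P2 11·25=275, C2→P2 8·7=56, C3→P2 3·19=57, C4→P2 15·6=90, C5→P2 14·15=210, C6→P2 5·10=50, C7→P2 13·5=65, C8→P2 5·11=55. Service cost 858.
{P1}: service cost 941
{P3}: service cost 945
Among all 3 size-1 choices, {P2} is lowest.

Choose P2 only; total service cost 858.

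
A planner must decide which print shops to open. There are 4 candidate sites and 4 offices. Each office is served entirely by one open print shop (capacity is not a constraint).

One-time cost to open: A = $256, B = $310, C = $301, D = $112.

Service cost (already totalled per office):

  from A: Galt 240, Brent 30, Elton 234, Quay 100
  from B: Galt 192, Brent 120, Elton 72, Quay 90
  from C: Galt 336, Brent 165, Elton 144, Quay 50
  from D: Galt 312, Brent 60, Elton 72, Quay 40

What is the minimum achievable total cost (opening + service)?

For any fixed open set, each office goes to its cheapest open site; total = fixed + service.
{D}: Galt→D 312, Brent→D 60, Elton→D 72, Quay→D 40. Service 484; fixed 112; total 596.
{A, D}: Galt→A 240, Brent→A 30, Elton→D 72, Quay→D 40. Service 382; fixed 368; total 750.
{B}: service 474 + fixed 310 = 784
{A, B, C, D}: Galt→B 192, Brent→A 30, Elton→B 72, Quay→D 40. Service 334; fixed 979; total 1313.
No other subset beats 596.

Minimum total cost: 596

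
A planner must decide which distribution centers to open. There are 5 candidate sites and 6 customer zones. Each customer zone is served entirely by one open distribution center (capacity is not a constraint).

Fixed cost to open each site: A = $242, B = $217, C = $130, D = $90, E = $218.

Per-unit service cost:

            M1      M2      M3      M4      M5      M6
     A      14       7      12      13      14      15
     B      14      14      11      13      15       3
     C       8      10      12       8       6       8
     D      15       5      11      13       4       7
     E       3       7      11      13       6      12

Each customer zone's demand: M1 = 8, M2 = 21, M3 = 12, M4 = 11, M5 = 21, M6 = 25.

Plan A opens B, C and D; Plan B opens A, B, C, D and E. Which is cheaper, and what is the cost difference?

Plan A is cheaper by 420.

Plan A: {B, C, D}: M1→C 8·8=64, M2→D 5·21=105, M3→B 11·12=132, M4→C 8·11=88, M5→D 4·21=84, M6→B 3·25=75. Service 548; fixed 437; total 985.
Plan B: {A, B, C, D, E}: M1→E 3·8=24, M2→D 5·21=105, M3→B 11·12=132, M4→C 8·11=88, M5→D 4·21=84, M6→B 3·25=75. Service 508; fixed 897; total 1405.
Difference: |985 − 1405| = 420.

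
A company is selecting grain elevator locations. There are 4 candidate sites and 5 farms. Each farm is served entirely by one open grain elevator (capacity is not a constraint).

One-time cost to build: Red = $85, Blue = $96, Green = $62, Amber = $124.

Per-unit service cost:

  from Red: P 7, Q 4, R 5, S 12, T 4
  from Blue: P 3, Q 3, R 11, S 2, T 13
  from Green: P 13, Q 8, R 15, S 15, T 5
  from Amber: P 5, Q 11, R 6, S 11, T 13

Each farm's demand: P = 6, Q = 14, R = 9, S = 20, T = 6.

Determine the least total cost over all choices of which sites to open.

Minimum total cost: 350

For any fixed open set, each farm goes to its cheapest open site; total = fixed + service.
{Red, Blue}: P→Blue 3·6=18, Q→Blue 3·14=42, R→Red 5·9=45, S→Blue 2·20=40, T→Red 4·6=24. Service 169; fixed 181; total 350.
{Blue}: service 277 + fixed 96 = 373
{Blue, Green}: P→Blue 3·6=18, Q→Blue 3·14=42, R→Blue 11·9=99, S→Blue 2·20=40, T→Green 5·6=30. Service 229; fixed 158; total 387.
{Red, Blue, Green, Amber}: P→Blue 3·6=18, Q→Blue 3·14=42, R→Red 5·9=45, S→Blue 2·20=40, T→Red 4·6=24. Service 169; fixed 367; total 536.
No other subset beats 350.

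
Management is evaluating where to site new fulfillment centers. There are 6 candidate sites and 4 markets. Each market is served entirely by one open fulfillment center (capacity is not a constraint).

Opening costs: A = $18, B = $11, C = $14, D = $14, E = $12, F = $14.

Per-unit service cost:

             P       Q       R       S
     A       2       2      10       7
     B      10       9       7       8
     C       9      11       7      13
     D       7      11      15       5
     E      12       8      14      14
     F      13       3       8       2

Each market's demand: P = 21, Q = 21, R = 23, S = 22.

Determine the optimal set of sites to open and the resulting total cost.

Open A, B and F; minimum total cost 332.

For any fixed open set, each market goes to its cheapest open site; total = fixed + service.
{A, B, F}: P→A 2·21=42, Q→A 2·21=42, R→B 7·23=161, S→F 2·22=44. Service 289; fixed 43; total 332.
{A, C, F}: service 289 + fixed 46 = 335
{A, B, E, F}: P→A 2·21=42, Q→A 2·21=42, R→B 7·23=161, S→F 2·22=44. Service 289; fixed 55; total 344.
{A, B, C, D, E, F}: P→A 2·21=42, Q→A 2·21=42, R→B 7·23=161, S→F 2·22=44. Service 289; fixed 83; total 372.
No other subset beats 332.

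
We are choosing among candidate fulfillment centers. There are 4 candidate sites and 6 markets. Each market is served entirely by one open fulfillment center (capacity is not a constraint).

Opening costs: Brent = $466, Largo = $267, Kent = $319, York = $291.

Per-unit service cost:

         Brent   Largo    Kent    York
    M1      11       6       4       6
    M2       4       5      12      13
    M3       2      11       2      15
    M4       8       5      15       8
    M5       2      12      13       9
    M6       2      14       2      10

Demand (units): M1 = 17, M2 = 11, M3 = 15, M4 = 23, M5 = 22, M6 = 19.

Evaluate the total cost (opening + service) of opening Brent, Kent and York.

Total cost: 1484

Each market is assigned to its cheapest site among the open ones.
{Brent, Kent, York}: M1→Kent 4·17=68, M2→Brent 4·11=44, M3→Brent 2·15=30, M4→Brent 8·23=184, M5→Brent 2·22=44, M6→Brent 2·19=38. Service 408; fixed 1076; total 1484.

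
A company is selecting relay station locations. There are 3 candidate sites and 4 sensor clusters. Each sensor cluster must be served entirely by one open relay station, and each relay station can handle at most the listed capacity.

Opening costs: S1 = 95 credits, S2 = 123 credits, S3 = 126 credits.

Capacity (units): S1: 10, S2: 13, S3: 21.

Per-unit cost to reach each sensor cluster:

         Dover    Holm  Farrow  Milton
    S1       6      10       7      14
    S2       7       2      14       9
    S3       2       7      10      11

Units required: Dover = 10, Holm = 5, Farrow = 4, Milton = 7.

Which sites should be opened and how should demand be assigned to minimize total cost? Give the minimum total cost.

Minimum total cost: 382

Open {S2, S3}: Dover→S3 2·10=20, Holm→S2 2·5=10, Farrow→S3 10·4=40, Milton→S2 9·7=63.
Loads: S2 carries 12/13, S3 carries 14/21. Service 133; fixed 249; total 382.
Next best feasible plan costs 396.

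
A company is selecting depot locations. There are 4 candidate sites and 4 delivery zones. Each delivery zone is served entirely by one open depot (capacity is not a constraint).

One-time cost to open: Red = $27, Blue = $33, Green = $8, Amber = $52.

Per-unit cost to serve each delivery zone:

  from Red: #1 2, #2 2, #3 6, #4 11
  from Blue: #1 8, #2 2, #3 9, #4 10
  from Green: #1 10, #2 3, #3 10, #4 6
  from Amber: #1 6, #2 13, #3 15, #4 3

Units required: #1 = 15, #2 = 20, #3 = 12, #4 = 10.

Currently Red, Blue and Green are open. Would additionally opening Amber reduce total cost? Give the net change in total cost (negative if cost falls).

No — net change +22 (cost rises by 22).

Current service cost with {Red, Blue, Green}: 202.
Adding Amber: each delivery zone re-picks its cheapest; new service cost 172, saving 30.
Extra fixed cost: 52. Net change = 52 − 30 = 22.
(Totals: 270 → 292.)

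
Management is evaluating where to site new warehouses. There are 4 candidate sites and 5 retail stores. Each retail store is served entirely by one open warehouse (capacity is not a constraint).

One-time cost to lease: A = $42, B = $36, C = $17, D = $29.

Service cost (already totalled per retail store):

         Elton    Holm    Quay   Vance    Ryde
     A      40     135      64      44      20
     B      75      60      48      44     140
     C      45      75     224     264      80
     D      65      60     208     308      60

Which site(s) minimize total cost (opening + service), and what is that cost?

For any fixed open set, each retail store goes to its cheapest open site; total = fixed + service.
{A, B}: Elton→A 40, Holm→B 60, Quay→B 48, Vance→A 44, Ryde→A 20. Service 212; fixed 78; total 290.
{A, D}: service 228 + fixed 71 = 299
{A, C}: service 243 + fixed 59 = 302
{A, B, C, D}: Elton→A 40, Holm→B 60, Quay→B 48, Vance→A 44, Ryde→A 20. Service 212; fixed 124; total 336.
No other subset beats 290.

Open A and B; minimum total cost 290.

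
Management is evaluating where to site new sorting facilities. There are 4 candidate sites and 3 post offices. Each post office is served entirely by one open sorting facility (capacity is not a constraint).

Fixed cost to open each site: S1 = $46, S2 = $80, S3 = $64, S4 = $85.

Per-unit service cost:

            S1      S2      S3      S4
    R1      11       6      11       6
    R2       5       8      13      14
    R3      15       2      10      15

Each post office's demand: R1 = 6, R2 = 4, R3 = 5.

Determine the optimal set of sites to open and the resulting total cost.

Open S2 only; minimum total cost 158.

For any fixed open set, each post office goes to its cheapest open site; total = fixed + service.
{S2}: R1→S2 6·6=36, R2→S2 8·4=32, R3→S2 2·5=10. Service 78; fixed 80; total 158.
{S1, S2}: R1→S2 6·6=36, R2→S1 5·4=20, R3→S2 2·5=10. Service 66; fixed 126; total 192.
{S1}: R1→S1 11·6=66, R2→S1 5·4=20, R3→S1 15·5=75. Service 161; fixed 46; total 207.
{S1, S2, S3, S4}: service 66 + fixed 275 = 341
(All 15 nonempty subsets were checked; S2 only is lowest.)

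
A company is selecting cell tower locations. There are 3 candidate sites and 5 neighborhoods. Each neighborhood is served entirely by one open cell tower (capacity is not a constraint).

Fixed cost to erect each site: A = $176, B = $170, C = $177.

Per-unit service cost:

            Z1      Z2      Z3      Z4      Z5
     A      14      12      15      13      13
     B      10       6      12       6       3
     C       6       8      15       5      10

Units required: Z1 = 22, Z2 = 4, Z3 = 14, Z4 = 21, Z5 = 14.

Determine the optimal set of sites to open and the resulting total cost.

Open B only; minimum total cost 750.

For any fixed open set, each neighborhood goes to its cheapest open site; total = fixed + service.
{B}: Z1→B 10·22=220, Z2→B 6·4=24, Z3→B 12·14=168, Z4→B 6·21=126, Z5→B 3·14=42. Service 580; fixed 170; total 750.
{C}: Z1→C 6·22=132, Z2→C 8·4=32, Z3→C 15·14=210, Z4→C 5·21=105, Z5→C 10·14=140. Service 619; fixed 177; total 796.
{B, C}: Z1→C 6·22=132, Z2→B 6·4=24, Z3→B 12·14=168, Z4→C 5·21=105, Z5→B 3·14=42. Service 471; fixed 347; total 818.
{A, B, C}: Z1→C 6·22=132, Z2→B 6·4=24, Z3→B 12·14=168, Z4→C 5·21=105, Z5→B 3·14=42. Service 471; fixed 523; total 994.
No other subset beats 750.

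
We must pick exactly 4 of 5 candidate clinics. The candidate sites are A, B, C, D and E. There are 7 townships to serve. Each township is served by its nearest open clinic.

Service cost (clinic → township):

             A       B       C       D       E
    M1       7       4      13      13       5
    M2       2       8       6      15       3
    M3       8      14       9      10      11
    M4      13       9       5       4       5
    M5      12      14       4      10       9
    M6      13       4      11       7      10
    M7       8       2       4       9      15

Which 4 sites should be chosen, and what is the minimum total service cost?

Choose A, B, C and D; total service cost 28.

With exactly 4 open, each township uses its cheapest among the chosen.
{A, B, C, D}: M1→B 4, M2→A 2, M3→A 8, M4→D 4, M5→C 4, M6→B 4, M7→B 2. Service cost 28.
{A, B, C, E}: service cost 29
{B, C, D, E}: service cost 30
Among all 5 size-4 choices, {A, B, C, D} is lowest.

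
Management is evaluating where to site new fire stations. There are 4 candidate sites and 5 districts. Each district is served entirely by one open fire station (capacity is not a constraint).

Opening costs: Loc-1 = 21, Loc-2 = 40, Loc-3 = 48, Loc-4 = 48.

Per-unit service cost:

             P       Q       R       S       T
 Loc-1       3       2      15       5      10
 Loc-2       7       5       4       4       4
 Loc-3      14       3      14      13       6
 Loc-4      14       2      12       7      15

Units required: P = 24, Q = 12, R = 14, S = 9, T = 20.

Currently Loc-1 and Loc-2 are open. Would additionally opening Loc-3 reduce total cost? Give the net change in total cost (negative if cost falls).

No — net change +48 (cost rises by 48).

Current service cost with {Loc-1, Loc-2}: 268.
Adding Loc-3: each district re-picks its cheapest; new service cost 268, saving 0.
Extra fixed cost: 48. Net change = 48 − 0 = 48.
(Totals: 329 → 377.)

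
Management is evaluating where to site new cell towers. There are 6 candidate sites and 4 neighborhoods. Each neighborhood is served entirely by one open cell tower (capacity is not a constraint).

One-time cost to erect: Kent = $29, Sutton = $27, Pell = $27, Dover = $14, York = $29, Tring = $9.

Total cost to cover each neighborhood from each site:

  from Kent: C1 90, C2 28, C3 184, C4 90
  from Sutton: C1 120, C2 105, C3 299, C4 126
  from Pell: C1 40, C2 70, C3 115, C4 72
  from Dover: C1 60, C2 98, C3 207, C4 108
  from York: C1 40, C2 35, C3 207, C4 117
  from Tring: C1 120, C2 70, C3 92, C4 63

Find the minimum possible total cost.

For any fixed open set, each neighborhood goes to its cheapest open site; total = fixed + service.
{York, Tring}: C1→York 40, C2→York 35, C3→Tring 92, C4→Tring 63. Service 230; fixed 38; total 268.
{Dover, York, Tring}: C1→York 40, C2→York 35, C3→Tring 92, C4→Tring 63. Service 230; fixed 52; total 282.
{Kent, Pell, Tring}: C1→Pell 40, C2→Kent 28, C3→Tring 92, C4→Tring 63. Service 223; fixed 65; total 288.
{Kent, Sutton, Pell, Dover, York, Tring}: service 223 + fixed 135 = 358
No other subset beats 268.

Minimum total cost: 268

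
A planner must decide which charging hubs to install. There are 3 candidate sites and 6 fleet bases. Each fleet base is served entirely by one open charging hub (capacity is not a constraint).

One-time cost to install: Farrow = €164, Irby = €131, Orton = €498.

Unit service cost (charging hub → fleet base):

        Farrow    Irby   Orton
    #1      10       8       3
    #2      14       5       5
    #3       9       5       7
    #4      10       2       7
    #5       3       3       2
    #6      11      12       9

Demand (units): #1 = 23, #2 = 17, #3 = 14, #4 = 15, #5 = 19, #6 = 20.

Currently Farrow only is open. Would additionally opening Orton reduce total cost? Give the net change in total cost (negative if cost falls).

Current service cost with {Farrow}: 1021.
Adding Orton: each fleet base re-picks its cheapest; new service cost 575, saving 446.
Extra fixed cost: 498. Net change = 498 − 446 = 52.
(Totals: 1185 → 1237.)

No — net change +52 (cost rises by 52).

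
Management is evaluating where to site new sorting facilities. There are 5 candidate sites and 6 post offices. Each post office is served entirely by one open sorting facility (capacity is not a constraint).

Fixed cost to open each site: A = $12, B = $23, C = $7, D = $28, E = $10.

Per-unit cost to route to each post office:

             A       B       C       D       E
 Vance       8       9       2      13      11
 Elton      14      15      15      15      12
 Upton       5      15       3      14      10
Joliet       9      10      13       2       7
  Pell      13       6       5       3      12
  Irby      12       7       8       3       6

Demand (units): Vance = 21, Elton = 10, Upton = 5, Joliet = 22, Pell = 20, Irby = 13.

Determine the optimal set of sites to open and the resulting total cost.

For any fixed open set, each post office goes to its cheapest open site; total = fixed + service.
{C, D, E}: Vance→C 2·21=42, Elton→E 12·10=120, Upton→C 3·5=15, Joliet→D 2·22=44, Pell→D 3·20=60, Irby→D 3·13=39. Service 320; fixed 45; total 365.
{A, C, D, E}: Vance→C 2·21=42, Elton→E 12·10=120, Upton→C 3·5=15, Joliet→D 2·22=44, Pell→D 3·20=60, Irby→D 3·13=39. Service 320; fixed 57; total 377.
{C, D}: Vance→C 2·21=42, Elton→C 15·10=150, Upton→C 3·5=15, Joliet→D 2·22=44, Pell→D 3·20=60, Irby→D 3·13=39. Service 350; fixed 35; total 385.
{A, B, C, D, E}: service 320 + fixed 80 = 400
No other subset beats 365.

Open C, D and E; minimum total cost 365.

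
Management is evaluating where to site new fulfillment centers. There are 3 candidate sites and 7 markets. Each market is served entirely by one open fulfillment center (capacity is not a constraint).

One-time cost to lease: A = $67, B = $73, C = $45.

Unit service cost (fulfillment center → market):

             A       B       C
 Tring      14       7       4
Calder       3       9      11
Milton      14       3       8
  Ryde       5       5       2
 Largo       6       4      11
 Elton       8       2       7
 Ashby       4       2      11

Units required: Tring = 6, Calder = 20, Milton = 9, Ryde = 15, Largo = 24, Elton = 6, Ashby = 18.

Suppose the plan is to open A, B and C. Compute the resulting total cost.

Total cost: 470

Each market is assigned to its cheapest site among the open ones.
{A, B, C}: Tring→C 4·6=24, Calder→A 3·20=60, Milton→B 3·9=27, Ryde→C 2·15=30, Largo→B 4·24=96, Elton→B 2·6=12, Ashby→B 2·18=36. Service 285; fixed 185; total 470.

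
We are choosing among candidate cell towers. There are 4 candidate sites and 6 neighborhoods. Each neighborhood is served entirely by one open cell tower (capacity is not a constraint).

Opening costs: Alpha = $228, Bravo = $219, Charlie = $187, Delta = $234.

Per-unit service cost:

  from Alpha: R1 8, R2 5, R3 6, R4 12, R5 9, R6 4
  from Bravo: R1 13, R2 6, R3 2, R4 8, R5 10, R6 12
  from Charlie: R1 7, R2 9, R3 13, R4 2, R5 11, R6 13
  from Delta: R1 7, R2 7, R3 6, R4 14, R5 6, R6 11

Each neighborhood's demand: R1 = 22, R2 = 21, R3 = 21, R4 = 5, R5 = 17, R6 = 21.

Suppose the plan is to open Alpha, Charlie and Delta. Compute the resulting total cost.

Each neighborhood is assigned to its cheapest site among the open ones.
{Alpha, Charlie, Delta}: R1→Charlie 7·22=154, R2→Alpha 5·21=105, R3→Alpha 6·21=126, R4→Charlie 2·5=10, R5→Delta 6·17=102, R6→Alpha 4·21=84. Service 581; fixed 649; total 1230.

Total cost: 1230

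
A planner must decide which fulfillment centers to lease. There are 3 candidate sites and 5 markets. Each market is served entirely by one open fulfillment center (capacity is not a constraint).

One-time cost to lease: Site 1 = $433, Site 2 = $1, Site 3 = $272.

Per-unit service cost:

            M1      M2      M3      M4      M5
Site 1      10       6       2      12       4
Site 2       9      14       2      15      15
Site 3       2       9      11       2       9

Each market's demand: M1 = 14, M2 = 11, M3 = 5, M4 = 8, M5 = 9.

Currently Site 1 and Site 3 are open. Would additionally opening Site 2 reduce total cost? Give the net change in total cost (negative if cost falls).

No — net change +1 (cost rises by 1).

Current service cost with {Site 1, Site 3}: 156.
Adding Site 2: each market re-picks its cheapest; new service cost 156, saving 0.
Extra fixed cost: 1. Net change = 1 − 0 = 1.
(Totals: 861 → 862.)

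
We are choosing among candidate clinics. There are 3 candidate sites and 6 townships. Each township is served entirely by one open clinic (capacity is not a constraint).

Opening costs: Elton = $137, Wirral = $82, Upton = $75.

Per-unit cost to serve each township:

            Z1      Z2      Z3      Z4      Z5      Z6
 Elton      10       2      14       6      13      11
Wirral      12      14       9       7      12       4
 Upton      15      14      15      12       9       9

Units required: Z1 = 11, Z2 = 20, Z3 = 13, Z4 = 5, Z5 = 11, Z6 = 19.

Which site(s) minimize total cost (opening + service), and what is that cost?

For any fixed open set, each township goes to its cheapest open site; total = fixed + service.
{Elton, Wirral}: Z1→Elton 10·11=110, Z2→Elton 2·20=40, Z3→Wirral 9·13=117, Z4→Elton 6·5=30, Z5→Wirral 12·11=132, Z6→Wirral 4·19=76. Service 505; fixed 219; total 724.
{Elton, Wirral, Upton}: service 472 + fixed 294 = 766
{Elton, Upton}: service 632 + fixed 212 = 844
{Upton}: Z1→Upton 15·11=165, Z2→Upton 14·20=280, Z3→Upton 15·13=195, Z4→Upton 12·5=60, Z5→Upton 9·11=99, Z6→Upton 9·19=171. Service 970; fixed 75; total 1045.
No other subset beats 724.

Open Elton and Wirral; minimum total cost 724.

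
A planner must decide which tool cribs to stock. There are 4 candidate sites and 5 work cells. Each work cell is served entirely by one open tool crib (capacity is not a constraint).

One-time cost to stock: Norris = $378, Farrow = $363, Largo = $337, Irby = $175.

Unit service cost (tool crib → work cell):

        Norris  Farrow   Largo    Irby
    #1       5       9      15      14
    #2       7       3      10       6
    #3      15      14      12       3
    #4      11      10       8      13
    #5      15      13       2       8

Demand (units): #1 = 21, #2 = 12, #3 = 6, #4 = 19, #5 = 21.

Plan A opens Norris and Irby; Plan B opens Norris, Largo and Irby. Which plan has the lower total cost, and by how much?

Plan A is cheaper by 154.

Plan A: {Norris, Irby}: #1→Norris 5·21=105, #2→Irby 6·12=72, #3→Irby 3·6=18, #4→Norris 11·19=209, #5→Irby 8·21=168. Service 572; fixed 553; total 1125.
Plan B: {Norris, Largo, Irby}: #1→Norris 5·21=105, #2→Irby 6·12=72, #3→Irby 3·6=18, #4→Largo 8·19=152, #5→Largo 2·21=42. Service 389; fixed 890; total 1279.
Difference: |1125 − 1279| = 154.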